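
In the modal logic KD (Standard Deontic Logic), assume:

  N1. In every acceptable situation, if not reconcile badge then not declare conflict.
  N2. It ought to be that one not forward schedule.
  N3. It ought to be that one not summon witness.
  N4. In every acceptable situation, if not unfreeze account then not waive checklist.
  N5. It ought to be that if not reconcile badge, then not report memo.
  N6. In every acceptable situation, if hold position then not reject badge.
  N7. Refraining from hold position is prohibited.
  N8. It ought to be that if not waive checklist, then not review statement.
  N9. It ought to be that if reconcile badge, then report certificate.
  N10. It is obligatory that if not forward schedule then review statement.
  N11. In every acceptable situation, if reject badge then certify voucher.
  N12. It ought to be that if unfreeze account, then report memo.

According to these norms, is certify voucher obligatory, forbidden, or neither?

Neither

Premise 11 is O(reject_badge → certify_voucher), but O(reject_badge) is not derivable from the premises, so it does not yield O(certify_voucher).
No premise or chain of K-axiom applications forces O(certify_voucher), and none forces O(¬certify_voucher). So certify_voucher is neither obligatory nor forbidden under these norms.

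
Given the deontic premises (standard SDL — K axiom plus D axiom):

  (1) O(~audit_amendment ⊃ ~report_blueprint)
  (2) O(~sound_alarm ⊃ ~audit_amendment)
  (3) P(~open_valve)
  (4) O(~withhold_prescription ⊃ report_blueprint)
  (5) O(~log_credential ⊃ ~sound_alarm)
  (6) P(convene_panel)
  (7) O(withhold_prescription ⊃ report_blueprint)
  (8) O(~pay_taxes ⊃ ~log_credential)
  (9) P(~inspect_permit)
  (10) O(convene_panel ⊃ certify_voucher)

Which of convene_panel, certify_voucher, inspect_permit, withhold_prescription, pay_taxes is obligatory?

pay_taxes

By case analysis on ~withhold_prescription: premise 4 gives O(~withhold_prescription ⊃ report_blueprint) and premise 7 gives O(withhold_prescription ⊃ report_blueprint), so O(report_blueprint) either way.
Premise 1, O(~audit_amendment ⊃ ~report_blueprint), contraposes to O(report_blueprint ⊃ audit_amendment); with O(report_blueprint) we get O(audit_amendment).
Premise 2, O(~sound_alarm ⊃ ~audit_amendment), contraposes to O(audit_amendment ⊃ sound_alarm); with O(audit_amendment) we get O(sound_alarm).
The contrapositive of premise 5 (O(~log_credential ⊃ ~sound_alarm)) is O(sound_alarm ⊃ log_credential), and O(sound_alarm) is already established, so O(log_credential).
Premise 8, O(~pay_taxes ⊃ ~log_credential), contraposes to O(log_credential ⊃ pay_taxes); with O(log_credential) we get O(pay_taxes).
So O(pay_taxes) holds — pay_taxes is obligatory. None of the other listed options is made obligatory by any chain of premises.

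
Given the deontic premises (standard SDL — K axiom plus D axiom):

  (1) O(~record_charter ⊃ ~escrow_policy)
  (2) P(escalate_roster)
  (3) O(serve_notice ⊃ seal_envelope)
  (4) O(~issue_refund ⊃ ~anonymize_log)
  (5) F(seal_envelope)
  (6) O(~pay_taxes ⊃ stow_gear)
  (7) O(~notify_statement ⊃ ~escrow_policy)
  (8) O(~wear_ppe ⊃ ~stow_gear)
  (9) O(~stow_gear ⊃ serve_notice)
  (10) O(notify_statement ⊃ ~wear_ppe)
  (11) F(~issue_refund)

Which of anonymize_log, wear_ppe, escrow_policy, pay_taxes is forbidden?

escrow_policy

Premise 5 is F(seal_envelope), i.e. O(~seal_envelope).
The contrapositive of premise 3 (O(serve_notice ⊃ seal_envelope)) is O(~seal_envelope ⊃ ~serve_notice), and O(~seal_envelope) is already established, so O(~serve_notice).
The contrapositive of premise 9 (O(~stow_gear ⊃ serve_notice)) is O(~serve_notice ⊃ stow_gear), and O(~serve_notice) is already established, so O(stow_gear).
The contrapositive of premise 8 (O(~wear_ppe ⊃ ~stow_gear)) is O(stow_gear ⊃ wear_ppe), and O(stow_gear) is already established, so O(wear_ppe).
Premise 10, O(notify_statement ⊃ ~wear_ppe), contraposes to O(wear_ppe ⊃ ~notify_statement); with O(wear_ppe) we get O(~notify_statement).
With premise 7, O(~notify_statement ⊃ ~escrow_policy), the K-axiom yields O(~escrow_policy).
So O(~escrow_policy) holds, i.e. escrow_policy is forbidden. None of the other listed options is forbidden under the premises.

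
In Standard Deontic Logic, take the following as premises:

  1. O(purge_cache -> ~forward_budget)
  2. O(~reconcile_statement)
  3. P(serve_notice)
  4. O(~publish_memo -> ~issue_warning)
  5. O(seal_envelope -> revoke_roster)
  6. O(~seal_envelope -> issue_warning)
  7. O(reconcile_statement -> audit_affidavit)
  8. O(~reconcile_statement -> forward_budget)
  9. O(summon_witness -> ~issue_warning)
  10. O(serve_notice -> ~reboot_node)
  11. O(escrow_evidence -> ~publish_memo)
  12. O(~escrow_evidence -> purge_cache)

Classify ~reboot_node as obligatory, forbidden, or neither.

Neither

Premise 10 is O(serve_notice -> ~reboot_node), but O(serve_notice) is not derivable from the premises (the permission P(serve_notice) asserts only ~O(~serve_notice), not O(serve_notice)), so it does not yield O(~reboot_node).
No premise or chain of K-axiom applications forces O(~reboot_node), and none forces O(reboot_node). So ~reboot_node is neither obligatory nor forbidden under these norms.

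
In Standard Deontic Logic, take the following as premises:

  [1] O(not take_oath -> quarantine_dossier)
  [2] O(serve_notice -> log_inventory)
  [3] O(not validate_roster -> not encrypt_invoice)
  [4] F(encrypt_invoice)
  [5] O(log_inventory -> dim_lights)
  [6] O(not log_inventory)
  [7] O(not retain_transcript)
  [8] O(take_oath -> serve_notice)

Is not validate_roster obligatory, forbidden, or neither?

Neither

Premise 3 is O(not validate_roster -> not encrypt_invoice); even if O(not encrypt_invoice) held, inferring O(not validate_roster) would be affirming the consequent — invalid.
No premise or chain of K-axiom applications forces O(not validate_roster), and none forces O(validate_roster). So not validate_roster is neither obligatory nor forbidden under these norms.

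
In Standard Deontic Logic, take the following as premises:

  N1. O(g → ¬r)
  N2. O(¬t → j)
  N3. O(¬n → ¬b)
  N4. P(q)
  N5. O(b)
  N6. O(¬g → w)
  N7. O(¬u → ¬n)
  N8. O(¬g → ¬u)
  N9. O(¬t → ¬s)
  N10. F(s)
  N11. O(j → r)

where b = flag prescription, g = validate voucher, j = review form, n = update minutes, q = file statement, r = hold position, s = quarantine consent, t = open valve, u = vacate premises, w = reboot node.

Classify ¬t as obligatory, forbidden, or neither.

From premise 5 we have O(b).
The contrapositive of premise 3 (O(¬n → ¬b)) is O(b → n), and O(b) is already established, so O(n).
The contrapositive of premise 7 (O(¬u → ¬n)) is O(n → u), and O(n) is already established, so O(u).
Premise 8, O(¬g → ¬u), contraposes to O(u → g); with O(u) we get O(g).
Premise 1 is O(g → ¬r); since O(g), deontic closure gives O(¬r).
The contrapositive of premise 11 (O(j → r)) is O(¬r → ¬j), and O(¬r) is already established, so O(¬j).
Premise 2 is O(¬t → j); contrapositively O(¬j → t). Since O(¬j) holds, K gives O(t).
Premises 4, 6, 9, 10 do not contribute to this derivation.
Thus O(t), which is F(¬t): ¬t is forbidden.

Forbidden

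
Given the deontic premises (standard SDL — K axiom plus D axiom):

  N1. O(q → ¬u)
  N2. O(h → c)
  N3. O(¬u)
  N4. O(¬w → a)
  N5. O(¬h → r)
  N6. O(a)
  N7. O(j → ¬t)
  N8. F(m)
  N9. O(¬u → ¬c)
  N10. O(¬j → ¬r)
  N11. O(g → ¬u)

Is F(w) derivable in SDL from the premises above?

Premise 4 is O(¬w → a); even if O(a) held, inferring O(¬w) would be affirming the consequent — invalid.
No other premise forces O(¬w). An ideal world satisfying every premise can still have w true, so F(w) is not derivable.

No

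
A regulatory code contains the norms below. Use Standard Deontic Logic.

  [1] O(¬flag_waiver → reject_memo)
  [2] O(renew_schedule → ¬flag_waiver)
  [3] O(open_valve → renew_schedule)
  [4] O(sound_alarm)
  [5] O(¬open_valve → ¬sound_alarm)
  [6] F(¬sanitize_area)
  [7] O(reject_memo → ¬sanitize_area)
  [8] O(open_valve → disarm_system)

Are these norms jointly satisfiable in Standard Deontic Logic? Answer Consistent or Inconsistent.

Inconsistent

Premise 6 is F(¬sanitize_area), i.e. O(sanitize_area).
Premise 7, O(reject_memo → ¬sanitize_area), contraposes to O(sanitize_area → ¬reject_memo); with O(sanitize_area) we get O(¬reject_memo).
Premise 1 is O(¬flag_waiver → reject_memo); contrapositively O(¬reject_memo → flag_waiver). Since O(¬reject_memo) holds, K gives O(flag_waiver).
The contrapositive of premise 2 (O(renew_schedule → ¬flag_waiver)) is O(flag_waiver → ¬renew_schedule), and O(flag_waiver) is already established, so O(¬renew_schedule).
Premise 3, O(open_valve → renew_schedule), contraposes to O(¬renew_schedule → ¬open_valve); with O(¬renew_schedule) we get O(¬open_valve).
Applying K to premise 5 (O(¬open_valve → ¬sound_alarm)) and O(¬open_valve) yields O(¬sound_alarm).
But premise 4 directly asserts O(sound_alarm).
We now have both O(¬sound_alarm) and O(sound_alarm) — sound_alarm is simultaneously obligatory and forbidden, violating the D-axiom.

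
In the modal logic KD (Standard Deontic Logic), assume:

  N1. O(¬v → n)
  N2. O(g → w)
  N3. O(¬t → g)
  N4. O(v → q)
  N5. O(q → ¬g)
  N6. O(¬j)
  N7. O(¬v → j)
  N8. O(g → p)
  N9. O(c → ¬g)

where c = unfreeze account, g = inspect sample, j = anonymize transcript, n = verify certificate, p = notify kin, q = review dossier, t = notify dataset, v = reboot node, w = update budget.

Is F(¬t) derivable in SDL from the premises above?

Yes

Premise 6 gives O(¬j).
Premise 7, O(¬v → j), contraposes to O(¬j → v); with O(¬j) we get O(v).
From O(v) and premise 4, O(v → q), we obtain O(q).
From O(q) and premise 5, O(q → ¬g), we obtain O(¬g).
Premise 3, O(¬t → g), contraposes to O(¬g → t); with O(¬g) we get O(t).
Premises 1, 2, 8, 9 do not contribute to this derivation.
So O(t) holds, i.e. F(¬t). The claim follows.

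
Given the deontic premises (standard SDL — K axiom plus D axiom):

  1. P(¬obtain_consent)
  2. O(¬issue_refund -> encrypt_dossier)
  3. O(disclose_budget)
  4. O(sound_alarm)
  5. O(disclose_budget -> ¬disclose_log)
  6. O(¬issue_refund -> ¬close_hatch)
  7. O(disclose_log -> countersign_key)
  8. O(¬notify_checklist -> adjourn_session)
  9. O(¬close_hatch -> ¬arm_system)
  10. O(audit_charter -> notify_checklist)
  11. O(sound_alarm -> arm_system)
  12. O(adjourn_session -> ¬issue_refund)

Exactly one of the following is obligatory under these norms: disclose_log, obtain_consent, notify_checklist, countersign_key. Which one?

notify_checklist

Premise 4 states O(sound_alarm) outright.
From O(sound_alarm) and premise 11, O(sound_alarm -> arm_system), we obtain O(arm_system).
Premise 9 is O(¬close_hatch -> ¬arm_system); contrapositively O(arm_system -> close_hatch). Since O(arm_system) holds, K gives O(close_hatch).
Premise 6 is O(¬issue_refund -> ¬close_hatch); contrapositively O(close_hatch -> issue_refund). Since O(close_hatch) holds, K gives O(issue_refund).
Premise 12, O(adjourn_session -> ¬issue_refund), contraposes to O(issue_refund -> ¬adjourn_session); with O(issue_refund) we get O(¬adjourn_session).
Premise 8 is O(¬notify_checklist -> adjourn_session); contrapositively O(¬adjourn_session -> notify_checklist). Since O(¬adjourn_session) holds, K gives O(notify_checklist).
So O(notify_checklist) holds — notify_checklist is obligatory. None of the other listed options is made obligatory by any chain of premises.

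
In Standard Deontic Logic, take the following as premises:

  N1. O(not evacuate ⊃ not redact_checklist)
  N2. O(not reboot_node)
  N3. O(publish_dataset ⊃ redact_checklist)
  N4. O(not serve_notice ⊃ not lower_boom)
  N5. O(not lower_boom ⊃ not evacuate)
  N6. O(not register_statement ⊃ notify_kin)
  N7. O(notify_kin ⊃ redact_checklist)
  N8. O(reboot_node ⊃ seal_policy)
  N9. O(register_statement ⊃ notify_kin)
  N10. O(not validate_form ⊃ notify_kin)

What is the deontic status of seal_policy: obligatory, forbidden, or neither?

Neither

Premise 8 is O(reboot_node ⊃ seal_policy), but O(reboot_node) is not derivable from the premises, so it does not yield O(seal_policy).
No premise or chain of K-axiom applications forces O(seal_policy), and none forces O(not seal_policy). So seal_policy is neither obligatory nor forbidden under these norms.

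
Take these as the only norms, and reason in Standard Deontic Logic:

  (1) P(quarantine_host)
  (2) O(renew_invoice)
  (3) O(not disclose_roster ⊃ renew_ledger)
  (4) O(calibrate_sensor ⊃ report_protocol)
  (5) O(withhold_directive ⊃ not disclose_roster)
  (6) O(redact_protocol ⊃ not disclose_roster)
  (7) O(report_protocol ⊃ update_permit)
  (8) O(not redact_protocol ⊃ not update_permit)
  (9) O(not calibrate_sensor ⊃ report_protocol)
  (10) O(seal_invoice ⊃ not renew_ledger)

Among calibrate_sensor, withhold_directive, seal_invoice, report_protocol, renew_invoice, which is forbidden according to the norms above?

seal_invoice

By case analysis on calibrate_sensor: premise 4 gives O(calibrate_sensor ⊃ report_protocol) and premise 9 gives O(not calibrate_sensor ⊃ report_protocol), so O(report_protocol) either way.
With premise 7, O(report_protocol ⊃ update_permit), the K-axiom yields O(update_permit).
Premise 8 is O(not redact_protocol ⊃ not update_permit); contrapositively O(update_permit ⊃ redact_protocol). Since O(update_permit) holds, K gives O(redact_protocol).
Premise 6 is O(redact_protocol ⊃ not disclose_roster); since O(redact_protocol), deontic closure gives O(not disclose_roster).
With premise 3, O(not disclose_roster ⊃ renew_ledger), the K-axiom yields O(renew_ledger).
Premise 10 is O(seal_invoice ⊃ not renew_ledger); contrapositively O(renew_ledger ⊃ not seal_invoice). Since O(renew_ledger) holds, K gives O(not seal_invoice).
So O(not seal_invoice) holds, i.e. seal_invoice is forbidden. None of the other listed options is forbidden under the premises.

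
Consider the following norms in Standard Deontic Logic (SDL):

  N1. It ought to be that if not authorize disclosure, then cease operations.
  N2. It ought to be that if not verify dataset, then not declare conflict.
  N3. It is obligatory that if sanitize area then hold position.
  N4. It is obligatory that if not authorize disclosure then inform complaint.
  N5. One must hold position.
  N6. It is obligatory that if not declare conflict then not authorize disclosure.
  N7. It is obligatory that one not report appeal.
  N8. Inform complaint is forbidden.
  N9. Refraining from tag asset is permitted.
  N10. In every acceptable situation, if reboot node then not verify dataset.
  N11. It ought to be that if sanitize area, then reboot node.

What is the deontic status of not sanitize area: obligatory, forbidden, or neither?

Obligatory

F(inform_complaint) at premise 8 means O(¬inform_complaint).
Premise 4 is O(¬authorize_disclosure → inform_complaint); contrapositively O(¬inform_complaint → authorize_disclosure). Since O(¬inform_complaint) holds, K gives O(authorize_disclosure).
The contrapositive of premise 6 (O(¬declare_conflict → ¬authorize_disclosure)) is O(authorize_disclosure → declare_conflict), and O(authorize_disclosure) is already established, so O(declare_conflict).
The contrapositive of premise 2 (O(¬verify_dataset → ¬declare_conflict)) is O(declare_conflict → verify_dataset), and O(declare_conflict) is already established, so O(verify_dataset).
Premise 10 is O(reboot_node → ¬verify_dataset); contrapositively O(verify_dataset → ¬reboot_node). Since O(verify_dataset) holds, K gives O(¬reboot_node).
Premise 11, O(sanitize_area → reboot_node), contraposes to O(¬reboot_node → ¬sanitize_area); with O(¬reboot_node) we get O(¬sanitize_area).
Premises 1, 3, 5, 7, 9 do not contribute to this derivation.
Hence ¬sanitize_area is obligatory.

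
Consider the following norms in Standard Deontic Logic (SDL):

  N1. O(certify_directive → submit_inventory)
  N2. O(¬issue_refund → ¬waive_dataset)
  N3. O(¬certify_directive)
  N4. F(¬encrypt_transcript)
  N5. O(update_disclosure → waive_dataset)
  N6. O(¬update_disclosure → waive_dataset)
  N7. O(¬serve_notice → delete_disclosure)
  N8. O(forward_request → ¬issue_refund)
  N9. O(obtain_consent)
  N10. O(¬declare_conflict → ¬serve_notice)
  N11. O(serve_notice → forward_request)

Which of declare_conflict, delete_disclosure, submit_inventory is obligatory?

delete_disclosure

Premises 5 and 6 cover both cases: O(update_disclosure → waive_dataset) and O(¬update_disclosure → waive_dataset). Since update_disclosure ∨ ¬update_disclosure is a tautology, O(waive_dataset) follows.
Premise 2 is O(¬issue_refund → ¬waive_dataset); contrapositively O(waive_dataset → issue_refund). Since O(waive_dataset) holds, K gives O(issue_refund).
Premise 8, O(forward_request → ¬issue_refund), contraposes to O(issue_refund → ¬forward_request); with O(issue_refund) we get O(¬forward_request).
Premise 11, O(serve_notice → forward_request), contraposes to O(¬forward_request → ¬serve_notice); with O(¬forward_request) we get O(¬serve_notice).
Applying K to premise 7 (O(¬serve_notice → delete_disclosure)) and O(¬serve_notice) yields O(delete_disclosure).
So O(delete_disclosure) holds — delete_disclosure is obligatory. None of the other listed options is made obligatory by any chain of premises.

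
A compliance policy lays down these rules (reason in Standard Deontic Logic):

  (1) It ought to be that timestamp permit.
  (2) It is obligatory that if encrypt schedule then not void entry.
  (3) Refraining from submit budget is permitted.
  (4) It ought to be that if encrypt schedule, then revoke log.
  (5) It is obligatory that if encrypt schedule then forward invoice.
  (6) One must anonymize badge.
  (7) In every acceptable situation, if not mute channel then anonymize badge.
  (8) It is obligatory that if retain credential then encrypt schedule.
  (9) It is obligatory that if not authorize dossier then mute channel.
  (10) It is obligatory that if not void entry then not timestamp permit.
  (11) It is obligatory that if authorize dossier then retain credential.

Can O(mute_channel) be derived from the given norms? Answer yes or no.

From premise 1 we have O(timestamp_permit).
Premise 10, O(¬void_entry → ¬timestamp_permit), contraposes to O(timestamp_permit → void_entry); with O(timestamp_permit) we get O(void_entry).
Premise 2, O(encrypt_schedule → ¬void_entry), contraposes to O(void_entry → ¬encrypt_schedule); with O(void_entry) we get O(¬encrypt_schedule).
Premise 8 is O(retain_credential → encrypt_schedule); contrapositively O(¬encrypt_schedule → ¬retain_credential). Since O(¬encrypt_schedule) holds, K gives O(¬retain_credential).
Premise 11, O(authorize_dossier → retain_credential), contraposes to O(¬retain_credential → ¬authorize_dossier); with O(¬retain_credential) we get O(¬authorize_dossier).
Premise 9 is O(¬authorize_dossier → mute_channel); since O(¬authorize_dossier), deontic closure gives O(mute_channel).
Premises 3, 4, 5, 6, 7 do not contribute to this derivation.
So O(mute_channel) follows.

Yes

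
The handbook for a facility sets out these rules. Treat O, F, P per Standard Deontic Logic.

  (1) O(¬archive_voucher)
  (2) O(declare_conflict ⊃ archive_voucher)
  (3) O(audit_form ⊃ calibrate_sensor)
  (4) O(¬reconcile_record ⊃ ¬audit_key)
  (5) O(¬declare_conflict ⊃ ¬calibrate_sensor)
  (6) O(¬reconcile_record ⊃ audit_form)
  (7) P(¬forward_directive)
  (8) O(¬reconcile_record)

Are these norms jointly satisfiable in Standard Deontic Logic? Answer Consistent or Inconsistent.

Inconsistent

Premise 1 gives O(¬archive_voucher).
Premise 2, O(declare_conflict ⊃ archive_voucher), contraposes to O(¬archive_voucher ⊃ ¬declare_conflict); with O(¬archive_voucher) we get O(¬declare_conflict).
From O(¬declare_conflict) and premise 5, O(¬declare_conflict ⊃ ¬calibrate_sensor), we obtain O(¬calibrate_sensor).
Premise 3, O(audit_form ⊃ calibrate_sensor), contraposes to O(¬calibrate_sensor ⊃ ¬audit_form); with O(¬calibrate_sensor) we get O(¬audit_form).
The contrapositive of premise 6 (O(¬reconcile_record ⊃ audit_form)) is O(¬audit_form ⊃ reconcile_record), and O(¬audit_form) is already established, so O(reconcile_record).
But premise 8 directly asserts O(¬reconcile_record).
We now have both O(reconcile_record) and O(¬reconcile_record) — reconcile_record is simultaneously obligatory and forbidden, violating the D-axiom.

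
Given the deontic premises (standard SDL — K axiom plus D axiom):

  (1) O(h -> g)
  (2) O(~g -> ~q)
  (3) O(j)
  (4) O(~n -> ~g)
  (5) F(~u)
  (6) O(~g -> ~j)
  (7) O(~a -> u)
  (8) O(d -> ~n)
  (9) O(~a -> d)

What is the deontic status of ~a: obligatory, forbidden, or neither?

Premise 3 gives O(j).
The contrapositive of premise 6 (O(~g -> ~j)) is O(j -> g), and O(j) is already established, so O(g).
The contrapositive of premise 4 (O(~n -> ~g)) is O(g -> n), and O(g) is already established, so O(n).
The contrapositive of premise 8 (O(d -> ~n)) is O(n -> ~d), and O(n) is already established, so O(~d).
Premise 9, O(~a -> d), contraposes to O(~d -> a); with O(~d) we get O(a).
Premises 1, 2, 5, 7 do not contribute to this derivation.
Thus O(a), which is F(~a): ~a is forbidden.

Forbidden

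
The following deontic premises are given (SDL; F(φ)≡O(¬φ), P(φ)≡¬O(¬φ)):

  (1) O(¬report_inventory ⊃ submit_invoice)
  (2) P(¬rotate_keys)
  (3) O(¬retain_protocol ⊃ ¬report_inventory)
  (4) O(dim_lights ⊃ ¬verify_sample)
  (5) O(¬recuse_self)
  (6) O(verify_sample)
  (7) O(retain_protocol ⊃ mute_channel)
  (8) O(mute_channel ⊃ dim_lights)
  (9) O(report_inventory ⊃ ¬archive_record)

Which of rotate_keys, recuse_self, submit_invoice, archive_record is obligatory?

From premise 6 we have O(verify_sample).
Premise 4 is O(dim_lights ⊃ ¬verify_sample); contrapositively O(verify_sample ⊃ ¬dim_lights). Since O(verify_sample) holds, K gives O(¬dim_lights).
The contrapositive of premise 8 (O(mute_channel ⊃ dim_lights)) is O(¬dim_lights ⊃ ¬mute_channel), and O(¬dim_lights) is already established, so O(¬mute_channel).
The contrapositive of premise 7 (O(retain_protocol ⊃ mute_channel)) is O(¬mute_channel ⊃ ¬retain_protocol), and O(¬mute_channel) is already established, so O(¬retain_protocol).
Applying K to premise 3 (O(¬retain_protocol ⊃ ¬report_inventory)) and O(¬retain_protocol) yields O(¬report_inventory).
With premise 1, O(¬report_inventory ⊃ submit_invoice), the K-axiom yields O(submit_invoice).
So O(submit_invoice) holds — submit_invoice is obligatory. None of the other listed options is made obligatory by any chain of premises.

submit_invoice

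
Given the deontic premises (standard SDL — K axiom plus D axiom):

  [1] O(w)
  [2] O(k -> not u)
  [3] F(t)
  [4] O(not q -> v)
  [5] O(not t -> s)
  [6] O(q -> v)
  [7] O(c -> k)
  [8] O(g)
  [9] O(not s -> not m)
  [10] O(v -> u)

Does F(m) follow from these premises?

No

Premise 9 is O(not s -> not m), but O(not s) is not derivable from the premises, so it does not yield O(not m).
No other premise forces O(not m). An ideal world satisfying every premise can still have m true, so F(m) is not derivable.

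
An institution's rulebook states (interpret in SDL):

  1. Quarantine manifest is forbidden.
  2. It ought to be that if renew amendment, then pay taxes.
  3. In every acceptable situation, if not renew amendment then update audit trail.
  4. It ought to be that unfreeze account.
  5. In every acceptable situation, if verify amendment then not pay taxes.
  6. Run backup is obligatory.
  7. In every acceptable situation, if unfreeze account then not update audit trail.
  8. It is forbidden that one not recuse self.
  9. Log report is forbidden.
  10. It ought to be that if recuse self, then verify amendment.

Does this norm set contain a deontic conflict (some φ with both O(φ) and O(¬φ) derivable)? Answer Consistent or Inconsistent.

Inconsistent

From premise 4 we have O(unfreeze_account).
Premise 7 is O(unfreeze_account → ¬update_audit_trail); since O(unfreeze_account), deontic closure gives O(¬update_audit_trail).
Premise 3, O(¬renew_amendment → update_audit_trail), contraposes to O(¬update_audit_trail → renew_amendment); with O(¬update_audit_trail) we get O(renew_amendment).
With premise 2, O(renew_amendment → pay_taxes), the K-axiom yields O(pay_taxes).
Premise 5, O(verify_amendment → ¬pay_taxes), contraposes to O(pay_taxes → ¬verify_amendment); with O(pay_taxes) we get O(¬verify_amendment).
The contrapositive of premise 10 (O(recuse_self → verify_amendment)) is O(¬verify_amendment → ¬recuse_self), and O(¬verify_amendment) is already established, so O(¬recuse_self).
However, F(¬recuse_self) at premise 8 amounts to O(recuse_self).
We now have both O(¬recuse_self) and O(recuse_self) — recuse_self is simultaneously obligatory and forbidden, violating the D-axiom.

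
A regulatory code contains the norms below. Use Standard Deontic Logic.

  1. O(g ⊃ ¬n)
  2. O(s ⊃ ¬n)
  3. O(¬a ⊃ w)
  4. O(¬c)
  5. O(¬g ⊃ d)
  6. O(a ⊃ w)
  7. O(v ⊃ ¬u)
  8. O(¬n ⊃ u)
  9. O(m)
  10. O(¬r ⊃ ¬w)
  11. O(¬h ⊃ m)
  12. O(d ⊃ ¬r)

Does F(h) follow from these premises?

No

Premise 11 is O(¬h ⊃ m); even if O(m) held, inferring O(¬h) would be affirming the consequent — invalid.
No other premise forces O(¬h). An ideal world satisfying every premise can still have h true, so F(h) is not derivable.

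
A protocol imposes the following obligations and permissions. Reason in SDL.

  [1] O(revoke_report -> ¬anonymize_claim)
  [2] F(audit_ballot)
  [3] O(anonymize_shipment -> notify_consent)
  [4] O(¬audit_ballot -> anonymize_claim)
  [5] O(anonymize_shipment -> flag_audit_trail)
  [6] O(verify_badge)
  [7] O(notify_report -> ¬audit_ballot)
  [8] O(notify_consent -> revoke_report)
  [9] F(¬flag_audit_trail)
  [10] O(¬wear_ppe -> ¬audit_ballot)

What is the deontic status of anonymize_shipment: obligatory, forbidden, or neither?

Premise 2, F(audit_ballot), is equivalent to O(¬audit_ballot).
Premise 4 is O(¬audit_ballot -> anonymize_claim); since O(¬audit_ballot), deontic closure gives O(anonymize_claim).
Premise 1, O(revoke_report -> ¬anonymize_claim), contraposes to O(anonymize_claim -> ¬revoke_report); with O(anonymize_claim) we get O(¬revoke_report).
Premise 8, O(notify_consent -> revoke_report), contraposes to O(¬revoke_report -> ¬notify_consent); with O(¬revoke_report) we get O(¬notify_consent).
Premise 3 is O(anonymize_shipment -> notify_consent); contrapositively O(¬notify_consent -> ¬anonymize_shipment). Since O(¬notify_consent) holds, K gives O(¬anonymize_shipment).
Premises 5, 6, 7, 9, 10 do not contribute to this derivation.
Thus O(¬anonymize_shipment), which is F(anonymize_shipment): anonymize_shipment is forbidden.

Forbidden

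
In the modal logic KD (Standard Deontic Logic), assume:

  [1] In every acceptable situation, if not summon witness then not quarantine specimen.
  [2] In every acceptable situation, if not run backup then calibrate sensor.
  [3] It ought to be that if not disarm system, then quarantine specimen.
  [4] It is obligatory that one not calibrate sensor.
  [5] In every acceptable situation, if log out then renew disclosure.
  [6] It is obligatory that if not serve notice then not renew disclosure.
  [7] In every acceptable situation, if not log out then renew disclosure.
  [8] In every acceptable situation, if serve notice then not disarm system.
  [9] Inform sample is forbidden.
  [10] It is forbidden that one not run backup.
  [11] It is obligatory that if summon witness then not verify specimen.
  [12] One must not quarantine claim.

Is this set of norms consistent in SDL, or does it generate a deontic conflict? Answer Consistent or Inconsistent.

Consistent

Premise 2 is O(¬run_backup → calibrate_sensor), but O(¬run_backup) is not derivable from the premises, so it does not yield O(calibrate_sensor).
So O(calibrate_sensor) is not derivable, and the apparent clash with O(¬calibrate_sensor) does not arise.
A world satisfying every obligation exists (e.g. calibrate_sensor=false, disarm_system=false, inform_sample=false, log_out=false, quarantine_claim=false, quarantine_specimen=true, renew_disclosure=true, run_backup=true, serve_notice=true, summon_witness=true, verify_specimen=false); no atom is both obligatory and forbidden, so the set is consistent.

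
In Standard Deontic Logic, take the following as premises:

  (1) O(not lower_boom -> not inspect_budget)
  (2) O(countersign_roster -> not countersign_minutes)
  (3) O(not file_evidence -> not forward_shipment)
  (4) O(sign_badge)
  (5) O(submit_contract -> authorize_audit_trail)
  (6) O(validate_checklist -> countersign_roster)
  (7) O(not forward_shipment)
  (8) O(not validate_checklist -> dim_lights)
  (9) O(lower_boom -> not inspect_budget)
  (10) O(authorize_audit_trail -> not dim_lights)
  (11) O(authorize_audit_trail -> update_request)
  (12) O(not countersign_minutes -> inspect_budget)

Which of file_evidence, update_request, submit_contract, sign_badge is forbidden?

submit_contract

Premises 9 and 1 cover both cases: O(lower_boom -> not inspect_budget) and O(not lower_boom -> not inspect_budget). Since lower_boom ∨ not lower_boom is a tautology, O(not inspect_budget) follows.
Premise 12, O(not countersign_minutes -> inspect_budget), contraposes to O(not inspect_budget -> countersign_minutes); with O(not inspect_budget) we get O(countersign_minutes).
Premise 2, O(countersign_roster -> not countersign_minutes), contraposes to O(countersign_minutes -> not countersign_roster); with O(countersign_minutes) we get O(not countersign_roster).
Premise 6 is O(validate_checklist -> countersign_roster); contrapositively O(not countersign_roster -> not validate_checklist). Since O(not countersign_roster) holds, K gives O(not validate_checklist).
Premise 8 is O(not validate_checklist -> dim_lights); since O(not validate_checklist), deontic closure gives O(dim_lights).
Premise 10, O(authorize_audit_trail -> not dim_lights), contraposes to O(dim_lights -> not authorize_audit_trail); with O(dim_lights) we get O(not authorize_audit_trail).
The contrapositive of premise 5 (O(submit_contract -> authorize_audit_trail)) is O(not authorize_audit_trail -> not submit_contract), and O(not authorize_audit_trail) is already established, so O(not submit_contract).
So O(not submit_contract) holds, i.e. submit_contract is forbidden. None of the other listed options is forbidden under the premises.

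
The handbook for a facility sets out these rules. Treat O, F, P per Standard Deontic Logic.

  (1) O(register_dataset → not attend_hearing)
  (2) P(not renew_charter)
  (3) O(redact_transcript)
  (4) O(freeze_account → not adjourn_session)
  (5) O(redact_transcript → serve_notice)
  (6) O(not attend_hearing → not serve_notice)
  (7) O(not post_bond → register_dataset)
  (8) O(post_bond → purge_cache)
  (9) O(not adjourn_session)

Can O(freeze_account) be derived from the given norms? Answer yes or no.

No

Premise 4 is O(freeze_account → not adjourn_session); even if O(not adjourn_session) held, inferring O(freeze_account) would be affirming the consequent — invalid.
No other premise forces O(freeze_account). An ideal world satisfying every premise can still have freeze_account false, so O(freeze_account) is not derivable.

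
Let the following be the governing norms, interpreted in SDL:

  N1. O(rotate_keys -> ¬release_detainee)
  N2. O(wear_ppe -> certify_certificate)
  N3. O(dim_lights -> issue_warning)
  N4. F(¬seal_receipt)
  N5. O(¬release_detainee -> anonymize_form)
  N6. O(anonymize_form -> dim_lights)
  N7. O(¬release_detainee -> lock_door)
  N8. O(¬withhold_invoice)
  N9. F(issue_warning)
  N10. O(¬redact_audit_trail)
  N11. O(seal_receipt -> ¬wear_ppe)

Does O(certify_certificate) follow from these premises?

No

Premise 2 is O(wear_ppe -> certify_certificate), but O(wear_ppe) is not derivable from the premises, so it does not yield O(certify_certificate).
No other premise forces O(certify_certificate). An ideal world satisfying every premise can still have certify_certificate false, so O(certify_certificate) is not derivable.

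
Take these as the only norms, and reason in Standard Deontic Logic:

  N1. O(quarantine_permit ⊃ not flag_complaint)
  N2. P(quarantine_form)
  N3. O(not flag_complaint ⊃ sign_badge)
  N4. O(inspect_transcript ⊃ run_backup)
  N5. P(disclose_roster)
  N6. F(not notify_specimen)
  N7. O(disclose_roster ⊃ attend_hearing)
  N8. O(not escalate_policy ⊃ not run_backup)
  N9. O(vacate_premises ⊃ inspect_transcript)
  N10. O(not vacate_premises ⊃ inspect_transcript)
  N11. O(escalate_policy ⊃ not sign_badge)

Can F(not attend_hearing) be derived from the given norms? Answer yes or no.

Premise 7 is O(disclose_roster ⊃ attend_hearing), but O(disclose_roster) is not derivable from the premises (the permission P(disclose_roster) asserts only not O(not disclose_roster), not O(disclose_roster)), so it does not yield O(attend_hearing).
No other premise forces O(attend_hearing). An ideal world satisfying every premise can still have not attend_hearing true, so F(not attend_hearing) is not derivable.

No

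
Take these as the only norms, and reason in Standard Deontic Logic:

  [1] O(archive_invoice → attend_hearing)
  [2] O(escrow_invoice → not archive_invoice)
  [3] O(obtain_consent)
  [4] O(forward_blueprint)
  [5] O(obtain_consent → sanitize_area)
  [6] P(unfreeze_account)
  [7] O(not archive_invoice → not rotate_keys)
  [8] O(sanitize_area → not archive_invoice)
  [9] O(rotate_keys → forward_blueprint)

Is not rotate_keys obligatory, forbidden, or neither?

Premise 3 gives O(obtain_consent).
Applying K to premise 5 (O(obtain_consent → sanitize_area)) and O(obtain_consent) yields O(sanitize_area).
From O(sanitize_area) and premise 8, O(sanitize_area → not archive_invoice), we obtain O(not archive_invoice).
With premise 7, O(not archive_invoice → not rotate_keys), the K-axiom yields O(not rotate_keys).
Premises 1, 2, 4, 6, 9 do not contribute to this derivation.
Hence not rotate_keys is obligatory.

Obligatory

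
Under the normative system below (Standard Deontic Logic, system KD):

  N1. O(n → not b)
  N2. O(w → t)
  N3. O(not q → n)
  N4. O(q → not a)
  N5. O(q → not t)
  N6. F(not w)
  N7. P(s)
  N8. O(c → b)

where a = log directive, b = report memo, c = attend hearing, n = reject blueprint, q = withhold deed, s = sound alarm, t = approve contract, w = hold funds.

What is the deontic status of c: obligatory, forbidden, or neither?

Forbidden

Premise 6, F(not w), is equivalent to O(w).
Applying K to premise 2 (O(w → t)) and O(w) yields O(t).
The contrapositive of premise 5 (O(q → not t)) is O(t → not q), and O(t) is already established, so O(not q).
With premise 3, O(not q → n), the K-axiom yields O(n).
From O(n) and premise 1, O(n → not b), we obtain O(not b).
The contrapositive of premise 8 (O(c → b)) is O(not b → not c), and O(not b) is already established, so O(not c).
Premises 4, 7 do not contribute to this derivation.
Thus O(not c), which is F(c): c is forbidden.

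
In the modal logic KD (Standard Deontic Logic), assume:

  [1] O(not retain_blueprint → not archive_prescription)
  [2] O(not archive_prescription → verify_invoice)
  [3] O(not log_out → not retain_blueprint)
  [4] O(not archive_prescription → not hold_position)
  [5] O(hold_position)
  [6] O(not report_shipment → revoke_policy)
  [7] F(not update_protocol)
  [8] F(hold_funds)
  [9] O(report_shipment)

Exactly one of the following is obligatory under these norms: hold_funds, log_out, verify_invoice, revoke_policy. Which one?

log_out

Premise 5 states O(hold_position) outright.
Premise 4 is O(not archive_prescription → not hold_position); contrapositively O(hold_position → archive_prescription). Since O(hold_position) holds, K gives O(archive_prescription).
Premise 1, O(not retain_blueprint → not archive_prescription), contraposes to O(archive_prescription → retain_blueprint); with O(archive_prescription) we get O(retain_blueprint).
Premise 3, O(not log_out → not retain_blueprint), contraposes to O(retain_blueprint → log_out); with O(retain_blueprint) we get O(log_out).
So O(log_out) holds — log_out is obligatory. None of the other listed options is made obligatory by any chain of premises.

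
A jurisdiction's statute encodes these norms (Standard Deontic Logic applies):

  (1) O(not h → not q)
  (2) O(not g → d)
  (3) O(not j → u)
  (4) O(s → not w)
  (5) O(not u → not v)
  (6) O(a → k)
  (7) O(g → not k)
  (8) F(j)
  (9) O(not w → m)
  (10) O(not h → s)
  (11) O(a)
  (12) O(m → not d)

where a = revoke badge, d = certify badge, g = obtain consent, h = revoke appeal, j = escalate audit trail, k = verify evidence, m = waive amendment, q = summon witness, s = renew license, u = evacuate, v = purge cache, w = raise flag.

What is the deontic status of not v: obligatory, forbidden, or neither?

Premise 5 is O(not u → not v), but O(not u) is not derivable from the premises, so it does not yield O(not v).
No premise or chain of K-axiom applications forces O(not v), and none forces O(v). So not v is neither obligatory nor forbidden under these norms.

Neither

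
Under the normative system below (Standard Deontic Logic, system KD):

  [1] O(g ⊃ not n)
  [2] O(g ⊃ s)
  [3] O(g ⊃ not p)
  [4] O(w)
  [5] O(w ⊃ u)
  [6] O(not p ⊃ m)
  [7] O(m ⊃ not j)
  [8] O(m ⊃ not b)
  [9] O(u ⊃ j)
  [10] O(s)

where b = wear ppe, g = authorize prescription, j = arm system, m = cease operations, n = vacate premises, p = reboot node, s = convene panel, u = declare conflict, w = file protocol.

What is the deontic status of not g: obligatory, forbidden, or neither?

Obligatory

Premise 4 gives O(w).
Applying K to premise 5 (O(w ⊃ u)) and O(w) yields O(u).
With premise 9, O(u ⊃ j), the K-axiom yields O(j).
The contrapositive of premise 7 (O(m ⊃ not j)) is O(j ⊃ not m), and O(j) is already established, so O(not m).
Premise 6, O(not p ⊃ m), contraposes to O(not m ⊃ p); with O(not m) we get O(p).
The contrapositive of premise 3 (O(g ⊃ not p)) is O(p ⊃ not g), and O(p) is already established, so O(not g).
Premises 1, 2, 8, 10 do not contribute to this derivation.
Hence not g is obligatory.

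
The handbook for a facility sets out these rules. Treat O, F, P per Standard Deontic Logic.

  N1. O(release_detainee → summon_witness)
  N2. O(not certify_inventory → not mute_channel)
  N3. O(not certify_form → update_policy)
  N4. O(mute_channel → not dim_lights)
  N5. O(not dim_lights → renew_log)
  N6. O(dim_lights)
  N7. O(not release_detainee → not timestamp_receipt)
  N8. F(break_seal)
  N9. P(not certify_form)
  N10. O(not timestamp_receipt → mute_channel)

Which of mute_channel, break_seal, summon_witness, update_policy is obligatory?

From premise 6 we have O(dim_lights).
The contrapositive of premise 4 (O(mute_channel → not dim_lights)) is O(dim_lights → not mute_channel), and O(dim_lights) is already established, so O(not mute_channel).
The contrapositive of premise 10 (O(not timestamp_receipt → mute_channel)) is O(not mute_channel → timestamp_receipt), and O(not mute_channel) is already established, so O(timestamp_receipt).
Premise 7, O(not release_detainee → not timestamp_receipt), contraposes to O(timestamp_receipt → release_detainee); with O(timestamp_receipt) we get O(release_detainee).
From O(release_detainee) and premise 1, O(release_detainee → summon_witness), we obtain O(summon_witness).
So O(summon_witness) holds — summon_witness is obligatory. None of the other listed options is made obligatory by any chain of premises.

summon_witness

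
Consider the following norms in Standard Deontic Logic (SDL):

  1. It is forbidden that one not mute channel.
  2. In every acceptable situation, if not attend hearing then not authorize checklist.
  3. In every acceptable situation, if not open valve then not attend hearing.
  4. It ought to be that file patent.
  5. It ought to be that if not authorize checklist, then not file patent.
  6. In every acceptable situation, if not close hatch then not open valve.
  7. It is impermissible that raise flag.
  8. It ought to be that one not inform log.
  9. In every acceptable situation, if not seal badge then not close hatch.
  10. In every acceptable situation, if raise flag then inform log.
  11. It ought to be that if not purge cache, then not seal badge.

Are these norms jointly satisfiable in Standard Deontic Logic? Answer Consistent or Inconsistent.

Consistent

Premise 10 is O(raise_flag → inform_log), but O(raise_flag) is not derivable from the premises, so it does not yield O(inform_log).
So O(inform_log) is not derivable, and the apparent clash with O(¬inform_log) does not arise.
A world satisfying every obligation exists (e.g. attend_hearing=true, authorize_checklist=true, close_hatch=true, file_patent=true, inform_log=false, mute_channel=true, open_valve=true, purge_cache=true, raise_flag=false, seal_badge=true); no atom is both obligatory and forbidden, so the set is consistent.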